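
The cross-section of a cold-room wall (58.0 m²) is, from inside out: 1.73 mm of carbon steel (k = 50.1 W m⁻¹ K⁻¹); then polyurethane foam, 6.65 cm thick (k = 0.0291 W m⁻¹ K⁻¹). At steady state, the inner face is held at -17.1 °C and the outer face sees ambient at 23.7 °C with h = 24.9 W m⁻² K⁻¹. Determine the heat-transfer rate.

Q = 1020 W

Series thermal resistances, inner to outer:
  R_carbon steel = L/(kA) = 0.00173/(50.1·58.0) = 5.954×10^-7 K/W
  R_polyurethane foam = L/(kA) = 0.0665/(0.0291·58.0) = 0.03940 K/W
  R_conv,out = 1/(hA) = 1/(24.9·58.0) = 6.924×10^-4 K/W
ΣR = 5.954×10^-7 + 0.03940 + 6.924×10^-4 = 0.04009 K/W
Q = ΔT/ΣR = (-17.1 °C − 23.7 °C)/0.04009 = -1020 W
(Negative Q ⇒ heat flows inward; heat gain = 1020 W.)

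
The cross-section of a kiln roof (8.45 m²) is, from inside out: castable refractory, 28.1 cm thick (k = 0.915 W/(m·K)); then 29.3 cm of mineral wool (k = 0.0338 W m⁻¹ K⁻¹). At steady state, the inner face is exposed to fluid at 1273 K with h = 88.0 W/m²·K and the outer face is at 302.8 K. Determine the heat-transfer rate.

Q = 912 W

Resistance network (inner→outer):
  R_conv,in = 1/(hA) = 1/(88.0·8.45) = 0.001345 K/W
  R_castable refractory = L/(kA) = 0.281/(0.915·8.45) = 0.03634 K/W
  R_mineral wool = L/(kA) = 0.293/(0.0338·8.45) = 1.026 K/W
ΣR = 0.001345 + 0.03634 + 1.026 = 1.064 K/W
Q = ΔT/ΣR = (1273 K − 302.8 K)/1.064 = 912 W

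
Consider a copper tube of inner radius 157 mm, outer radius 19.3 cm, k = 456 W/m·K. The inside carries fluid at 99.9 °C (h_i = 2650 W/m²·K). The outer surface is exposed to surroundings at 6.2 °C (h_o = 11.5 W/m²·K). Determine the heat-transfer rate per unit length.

Treat each layer as a resistance in series:
  R'_conv,in = 1/(2πr h) = 1/(2π·0.157·2650) = 3.825×10^-4 m·K/W
  R'_copper = ln(0.193/0.157)/(2πk) = 0.2064/(2π·456) = 7.205×10^-5 m·K/W
  R'_conv,out = 1/(2πr h) = 1/(2π·0.193·11.5) = 0.07171 m·K/W
ΣR = 3.825×10^-4 + 7.205×10^-5 + 0.07171 = 0.07216 m·K/W
Q' = ΔT/ΣR = (99.9 °C − 6.2 °C)/0.07216 = 1300 W/m

Q' = 1300 W/m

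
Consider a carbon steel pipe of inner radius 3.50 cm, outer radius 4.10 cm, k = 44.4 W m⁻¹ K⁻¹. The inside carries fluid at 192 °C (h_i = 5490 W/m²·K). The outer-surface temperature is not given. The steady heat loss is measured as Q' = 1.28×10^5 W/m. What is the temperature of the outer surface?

T_out = 13.4 °C

Sum the resistances:
  R'_conv,in = 1/(2πr h) = 1/(2π·0.0350·5490) = 8.283×10^-4 m·K/W
  R'_carbon steel = ln(0.0410/0.0350)/(2πk) = 0.1582/(2π·44.4) = 5.672×10^-4 m·K/W
ΣR = 0.001395 m·K/W
ΔT = Q'·ΣR = 1.28×10^5 × 0.001395 = 178.6 K
Heat flows outward, so T_out = T_in − ΔT = 192 − 178.6 = 13.4 °C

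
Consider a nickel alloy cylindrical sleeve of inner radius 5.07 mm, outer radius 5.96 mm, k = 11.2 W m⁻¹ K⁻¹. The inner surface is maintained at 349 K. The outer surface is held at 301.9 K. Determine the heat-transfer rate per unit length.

Q' = 20500 W/m

Q' = 2πk·ΔT/ln(r₂/r₁) = 2π × 11.2 × 47.1 / ln(0.00596/0.00507) = 20500 W/m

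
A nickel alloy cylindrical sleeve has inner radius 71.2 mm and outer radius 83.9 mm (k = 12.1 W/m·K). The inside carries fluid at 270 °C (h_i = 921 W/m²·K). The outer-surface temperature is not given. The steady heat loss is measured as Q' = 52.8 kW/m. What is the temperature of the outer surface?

Sum the resistances:
  R'_conv,in = 1/(2πr h) = 1/(2π·0.0712·921) = 0.002427 m·K/W
  R'_nickel alloy = ln(0.0839/0.0712)/(2πk) = 0.1641/(2π·12.1) = 0.002159 m·K/W
ΣR = 0.004586 m·K/W
ΔT = Q'·ΣR = 52800 × 0.004586 = 242.1 K
Heat flows outward, so T_out = T_in − ΔT = 270 − 242.1 = 27.9 °C

T_out = 27.9 °C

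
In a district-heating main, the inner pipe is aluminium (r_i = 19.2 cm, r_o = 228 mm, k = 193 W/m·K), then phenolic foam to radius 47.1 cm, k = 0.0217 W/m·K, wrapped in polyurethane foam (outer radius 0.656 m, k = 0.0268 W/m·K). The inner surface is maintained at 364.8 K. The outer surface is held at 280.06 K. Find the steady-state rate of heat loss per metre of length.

Q' = 11.6 W/m

Treat each layer as a resistance in series:
  R'_aluminium = ln(0.228/0.192)/(2πk) = 0.1719/(2π·193) = 1.417×10^-4 m·K/W
  R'_phenolic foam = ln(0.471/0.228)/(2πk) = 0.7255/(2π·0.0217) = 5.321 m·K/W
  R'_polyurethane foam = ln(0.656/0.471)/(2πk) = 0.3313/(2π·0.0268) = 1.967 m·K/W
ΣR = 1.417×10^-4 + 5.321 + 1.967 = 7.288 m·K/W
Q' = ΔT/ΣR = (364.8 K − 280.06 K)/7.288 = 11.6 W/m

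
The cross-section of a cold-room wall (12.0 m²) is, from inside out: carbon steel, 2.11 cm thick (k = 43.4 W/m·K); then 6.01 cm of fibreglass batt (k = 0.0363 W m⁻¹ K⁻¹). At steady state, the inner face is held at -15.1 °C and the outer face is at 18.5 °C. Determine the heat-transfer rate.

Q = 243 W

Resistance network (inner→outer):
  R_carbon steel = L/(kA) = 0.0211/(43.4·12.0) = 4.051×10^-5 K/W
  R_fibreglass batt = L/(kA) = 0.0601/(0.0363·12.0) = 0.1380 K/W
ΣR = 4.051×10^-5 + 0.1380 = 0.1380 K/W
Q = ΔT/ΣR = (-15.1 °C − 18.5 °C)/0.1380 = -243 W
(Negative Q ⇒ heat flows inward; heat gain = 243 W.)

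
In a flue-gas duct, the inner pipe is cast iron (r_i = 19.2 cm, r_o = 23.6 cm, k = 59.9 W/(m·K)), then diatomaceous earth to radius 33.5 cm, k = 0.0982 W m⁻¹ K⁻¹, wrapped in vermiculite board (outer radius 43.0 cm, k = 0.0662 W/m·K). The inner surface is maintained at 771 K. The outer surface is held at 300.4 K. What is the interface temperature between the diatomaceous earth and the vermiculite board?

Series thermal resistances, inner to outer:
  R'_cast iron = ln(0.236/0.192)/(2πk) = 0.2063/(2π·59.9) = 5.482×10^-4 m·K/W
  R'_diatomaceous earth = ln(0.335/0.236)/(2πk) = 0.3503/(2π·0.0982) = 0.5677 m·K/W
  R'_vermiculite board = ln(0.430/0.335)/(2πk) = 0.2497/(2π·0.0662) = 0.6002 m·K/W
ΣR = 5.482×10^-4 + 0.5677 + 0.6002 = 1.168 m·K/W
Q' = ΔT/ΣR = (771 K − 300.4 K)/1.168 = 402.9 W/m
From the inner boundary to the diatomaceous earth/vermiculite board interface, ΣR_partial = 0.5682 m·K/W.
T_interface = T_in − Q'·ΣR_partial = 771 K − (402.9)(0.5682) = 542 K

T = 542 K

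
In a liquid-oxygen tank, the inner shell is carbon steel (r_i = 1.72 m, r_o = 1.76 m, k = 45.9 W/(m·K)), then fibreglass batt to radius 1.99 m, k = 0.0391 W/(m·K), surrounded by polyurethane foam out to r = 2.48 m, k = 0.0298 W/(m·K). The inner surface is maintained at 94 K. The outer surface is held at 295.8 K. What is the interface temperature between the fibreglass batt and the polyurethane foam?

Treat each layer as a resistance in series:
  R_carbon steel = (1/1.72 − 1/1.76)/(4πk) = 0.01321/(4π·45.9) = 2.291×10^-5 K/W
  R_fibreglass batt = (1/1.76 − 1/1.99)/(4πk) = 0.06567/(4π·0.0391) = 0.1337 K/W
  R_polyurethane foam = (1/1.99 − 1/2.48)/(4πk) = 0.09929/(4π·0.0298) = 0.2651 K/W
ΣR = 2.291×10^-5 + 0.1337 + 0.2651 = 0.3988 K/W
Q = ΔT/ΣR = (94 K − 295.8 K)/0.3988 = -506.0 W
From the inner boundary to the fibreglass batt/polyurethane foam interface, ΣR_partial = 0.1337 K/W.
T_interface = T_in − Q·ΣR_partial = 94 K − (-506.0)(0.1337) = 162 K

T = 162 K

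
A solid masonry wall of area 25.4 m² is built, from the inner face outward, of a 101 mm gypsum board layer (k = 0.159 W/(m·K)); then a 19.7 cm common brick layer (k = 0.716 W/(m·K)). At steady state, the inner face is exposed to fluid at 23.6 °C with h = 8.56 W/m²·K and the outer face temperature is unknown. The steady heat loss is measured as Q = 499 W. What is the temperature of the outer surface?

Series resistances:
  R_conv,in = 1/(hA) = 1/(8.56·25.4) = 0.004599 K/W
  R_gypsum board = L/(kA) = 0.101/(0.159·25.4) = 0.02501 K/W
  R_common brick = L/(kA) = 0.197/(0.716·25.4) = 0.01083 K/W
ΣR = 0.04044 K/W
ΔT = Q·ΣR = 499 × 0.04044 = 20.18 K
Heat flows outward, so T_out = T_in − ΔT = 23.6 − 20.18 = 3.42 °C

T_out = 3.42 °C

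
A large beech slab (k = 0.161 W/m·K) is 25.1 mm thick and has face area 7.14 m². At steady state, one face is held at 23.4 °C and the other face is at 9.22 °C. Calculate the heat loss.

Q = 649 W

Q = kA·ΔT/L = 0.161 × 7.14 × |23.4 °C − 9.22 °C| / 0.0251 = 649 W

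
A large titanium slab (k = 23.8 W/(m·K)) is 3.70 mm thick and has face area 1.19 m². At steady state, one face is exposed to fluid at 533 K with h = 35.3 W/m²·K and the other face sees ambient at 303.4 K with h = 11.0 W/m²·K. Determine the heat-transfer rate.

Q = 2.29 kW

Series thermal resistances, inner to outer:
  R_conv,in = 1/(hA) = 1/(35.3·1.19) = 0.02381 K/W
  R_titanium = L/(kA) = 0.00370/(23.8·1.19) = 1.306×10^-4 K/W
  R_conv,out = 1/(hA) = 1/(11.0·1.19) = 0.07639 K/W
ΣR = 0.02381 + 1.306×10^-4 + 0.07639 = 0.1003 K/W
Q = ΔT/ΣR = (533 K − 303.4 K)/0.1003 = 2290 W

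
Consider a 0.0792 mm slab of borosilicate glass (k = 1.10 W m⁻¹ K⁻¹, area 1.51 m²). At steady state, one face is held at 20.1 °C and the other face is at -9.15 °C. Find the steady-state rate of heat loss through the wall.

Q = kA·ΔT/L = 1.10 × 1.51 × |20.1 °C − -9.15 °C| / 7.92×10^-5 = 6.13×10^5 W

Q = 6.13×10^5 W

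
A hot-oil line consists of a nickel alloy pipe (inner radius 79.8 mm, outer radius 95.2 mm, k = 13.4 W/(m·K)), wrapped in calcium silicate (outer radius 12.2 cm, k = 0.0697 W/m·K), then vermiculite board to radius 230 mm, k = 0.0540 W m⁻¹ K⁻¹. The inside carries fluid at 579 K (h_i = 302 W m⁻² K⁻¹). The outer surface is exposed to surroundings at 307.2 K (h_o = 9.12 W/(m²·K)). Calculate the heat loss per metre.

Series thermal resistances, inner to outer:
  R'_conv,in = 1/(2πr h) = 1/(2π·0.0798·302) = 0.006604 m·K/W
  R'_nickel alloy = ln(0.0952/0.0798)/(2πk) = 0.1765/(2π·13.4) = 0.002096 m·K/W
  R'_calcium silicate = ln(0.122/0.0952)/(2πk) = 0.2480/(2π·0.0697) = 0.5664 m·K/W
  R'_vermiculite board = ln(0.230/0.122)/(2πk) = 0.6341/(2π·0.0540) = 1.869 m·K/W
  R'_conv,out = 1/(2πr h) = 1/(2π·0.230·9.12) = 0.07587 m·K/W
ΣR = 0.006604 + 0.002096 + 0.5664 + 1.869 + 0.07587 = 2.520 m·K/W
Q' = ΔT/ΣR = (579 K − 307.2 K)/2.520 = 108 W/m

Q' = 108 W/m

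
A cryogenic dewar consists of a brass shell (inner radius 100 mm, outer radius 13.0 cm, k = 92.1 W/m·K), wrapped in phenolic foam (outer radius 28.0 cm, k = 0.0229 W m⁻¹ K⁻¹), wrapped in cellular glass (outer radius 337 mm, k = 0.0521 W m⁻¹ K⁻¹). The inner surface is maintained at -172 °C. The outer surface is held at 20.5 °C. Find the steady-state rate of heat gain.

Resistance network (inner→outer):
  R_brass = (1/0.100 − 1/0.130)/(4πk) = 2.308/(4π·92.1) = 0.001994 K/W
  R_phenolic foam = (1/0.130 − 1/0.280)/(4πk) = 4.121/(4π·0.0229) = 14.32 K/W
  R_cellular glass = (1/0.280 − 1/0.337)/(4πk) = 0.6041/(4π·0.0521) = 0.9227 K/W
ΣR = 0.001994 + 14.32 + 0.9227 = 15.24 K/W
Q = ΔT/ΣR = (-172 °C − 20.5 °C)/15.24 = -12.6 W
(Negative Q ⇒ heat flows inward; heat gain = 12.6 W.)

Q = 12.6 W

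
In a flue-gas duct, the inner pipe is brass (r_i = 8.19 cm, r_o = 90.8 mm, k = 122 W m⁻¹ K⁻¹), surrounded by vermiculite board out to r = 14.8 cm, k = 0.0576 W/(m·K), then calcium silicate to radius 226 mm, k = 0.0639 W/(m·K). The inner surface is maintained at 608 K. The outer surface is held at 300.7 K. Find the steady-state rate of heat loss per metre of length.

Q' = 128 W/m

Series thermal resistances, inner to outer:
  R'_brass = ln(0.0908/0.0819)/(2πk) = 0.1032/(2π·122) = 1.346×10^-4 m·K/W
  R'_vermiculite board = ln(0.148/0.0908)/(2πk) = 0.4886/(2π·0.0576) = 1.350 m·K/W
  R'_calcium silicate = ln(0.226/0.148)/(2πk) = 0.4233/(2π·0.0639) = 1.054 m·K/W
ΣR = 1.346×10^-4 + 1.350 + 1.054 = 2.404 m·K/W
Q' = ΔT/ΣR = (608 K − 300.7 K)/2.404 = 128 W/m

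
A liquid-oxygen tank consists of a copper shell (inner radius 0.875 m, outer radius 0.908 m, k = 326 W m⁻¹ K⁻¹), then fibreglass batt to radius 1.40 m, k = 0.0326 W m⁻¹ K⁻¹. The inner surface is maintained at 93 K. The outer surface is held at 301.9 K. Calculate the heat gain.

Q = 221 W

Series thermal resistances, inner to outer:
  R_copper = (1/0.875 − 1/0.908)/(4πk) = 0.04154/(4π·326) = 1.014×10^-5 K/W
  R_fibreglass batt = (1/0.908 − 1/1.40)/(4πk) = 0.3870/(4π·0.0326) = 0.9448 K/W
ΣR = 1.014×10^-5 + 0.9448 = 0.9448 K/W
Q = ΔT/ΣR = (93 K − 301.9 K)/0.9448 = -221 W
(Negative Q ⇒ heat flows inward; heat gain = 221 W.)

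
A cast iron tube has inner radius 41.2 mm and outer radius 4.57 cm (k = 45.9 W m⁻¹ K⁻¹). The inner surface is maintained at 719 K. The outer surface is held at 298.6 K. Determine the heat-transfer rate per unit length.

Q' = 2πk·ΔT/ln(r₂/r₁) = 2π × 45.9 × 420.4 / ln(0.0457/0.0412) = 1.17×10^6 W/m

Q' = 1.17×10^6 W/m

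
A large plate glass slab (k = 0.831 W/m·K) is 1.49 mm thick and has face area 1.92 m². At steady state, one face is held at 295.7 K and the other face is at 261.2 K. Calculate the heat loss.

Q = 36.9 kW

Q = kA·ΔT/L = 0.831 × 1.92 × |295.7 K − 261.2 K| / 0.00149 = 36900 W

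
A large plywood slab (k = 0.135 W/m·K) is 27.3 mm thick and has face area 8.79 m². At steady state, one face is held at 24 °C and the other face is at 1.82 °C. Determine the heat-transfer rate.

Q = kA·ΔT/L = 0.135 × 8.79 × |24 °C − 1.82 °C| / 0.0273 = 964 W

Q = 964 W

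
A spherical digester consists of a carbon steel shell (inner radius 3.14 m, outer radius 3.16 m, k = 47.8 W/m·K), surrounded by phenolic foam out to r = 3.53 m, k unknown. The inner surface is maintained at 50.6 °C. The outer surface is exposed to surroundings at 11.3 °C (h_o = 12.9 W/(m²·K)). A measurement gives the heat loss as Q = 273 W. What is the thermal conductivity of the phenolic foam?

ΣR = ΔT/Q = |50.6 − 11.3|/273 = 0.1440 K/W
Known resistances:
  R_carbon steel = (1/3.14 − 1/3.16)/(4πk) = 0.002016/(4π·47.8) = 3.356×10^-6 K/W
  R_conv,out = 1/(4πr²h) = 1/(4π·3.53²·12.9) = 4.951×10^-4 K/W
R_phenolic foam = ΣR − ΣR_known = 0.1440 − 4.985×10^-4 = 0.1435 K/W
(1/r₁−1/r₂)/(4πk) = 0.1435 ⇒ k = 0.03317/(4π·0.1435) = 0.0184 W/m·K

k = 0.0184 W/m·K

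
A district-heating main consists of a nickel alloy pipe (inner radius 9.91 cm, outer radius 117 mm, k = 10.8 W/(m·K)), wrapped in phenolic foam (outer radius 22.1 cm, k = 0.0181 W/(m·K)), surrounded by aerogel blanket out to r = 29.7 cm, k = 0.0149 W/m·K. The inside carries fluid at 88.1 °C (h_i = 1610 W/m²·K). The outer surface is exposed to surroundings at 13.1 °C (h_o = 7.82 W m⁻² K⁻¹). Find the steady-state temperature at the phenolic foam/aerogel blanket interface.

T = 40.5 °C

Resistance network (inner→outer):
  R'_conv,in = 1/(2πr h) = 1/(2π·0.0991·1610) = 9.975×10^-4 m·K/W
  R'_nickel alloy = ln(0.117/0.0991)/(2πk) = 0.1660/(2π·10.8) = 0.002447 m·K/W
  R'_phenolic foam = ln(0.221/0.117)/(2πk) = 0.6360/(2π·0.0181) = 5.592 m·K/W
  R'_aerogel blanket = ln(0.297/0.221)/(2πk) = 0.2956/(2π·0.0149) = 3.157 m·K/W
  R'_conv,out = 1/(2πr h) = 1/(2π·0.297·7.82) = 0.06853 m·K/W
ΣR = 9.975×10^-4 + 0.002447 + 5.592 + 3.157 + 0.06853 = 8.821 m·K/W
Q' = ΔT/ΣR = (88.1 °C − 13.1 °C)/8.821 = 8.502 W/m
From the inner boundary to the phenolic foam/aerogel blanket interface, ΣR_partial = 5.595 m·K/W.
T_interface = T_in − Q'·ΣR_partial = 88.1 °C − (8.502)(5.595) = 40.5 °C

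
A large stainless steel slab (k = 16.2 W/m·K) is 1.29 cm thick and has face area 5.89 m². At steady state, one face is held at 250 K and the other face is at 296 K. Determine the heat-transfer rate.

Q = 3.40×10^5 W

Q = kA·ΔT/L = 16.2 × 5.89 × |250 K − 296 K| / 0.0129 = 3.40×10^5 W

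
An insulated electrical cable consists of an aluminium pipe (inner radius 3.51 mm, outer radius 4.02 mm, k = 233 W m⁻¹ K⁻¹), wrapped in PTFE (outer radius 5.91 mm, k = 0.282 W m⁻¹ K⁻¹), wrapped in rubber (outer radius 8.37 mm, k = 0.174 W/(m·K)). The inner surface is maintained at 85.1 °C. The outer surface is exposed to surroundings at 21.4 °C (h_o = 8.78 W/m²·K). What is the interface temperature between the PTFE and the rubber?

Resistance network (inner→outer):
  R'_aluminium = ln(0.00402/0.00351)/(2πk) = 0.1357/(2π·233) = 9.267×10^-5 m·K/W
  R'_PTFE = ln(0.00591/0.00402)/(2πk) = 0.3854/(2π·0.282) = 0.2175 m·K/W
  R'_rubber = ln(0.00837/0.00591)/(2πk) = 0.3480/(2π·0.174) = 0.3183 m·K/W
  R'_conv,out = 1/(2πr h) = 1/(2π·0.00837·8.78) = 2.166 m·K/W
ΣR = 9.267×10^-5 + 0.2175 + 0.3183 + 2.166 = 2.702 m·K/W
Q' = ΔT/ΣR = (85.1 °C − 21.4 °C)/2.702 = 23.58 W/m
From the inner boundary to the PTFE/rubber interface, ΣR_partial = 0.2176 m·K/W.
T_interface = T_in − Q'·ΣR_partial = 85.1 °C − (23.58)(0.2176) = 80.0 °C

T = 80.0 °C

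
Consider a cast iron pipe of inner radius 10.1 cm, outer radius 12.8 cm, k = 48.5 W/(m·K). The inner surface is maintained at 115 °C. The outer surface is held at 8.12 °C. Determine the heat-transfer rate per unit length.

Q' = 2πk·ΔT/ln(r₂/r₁) = 2π × 48.5 × 106.88 / ln(0.128/0.101) = 1.37×10^5 W/m

Q' = 1.37×10^5 W/m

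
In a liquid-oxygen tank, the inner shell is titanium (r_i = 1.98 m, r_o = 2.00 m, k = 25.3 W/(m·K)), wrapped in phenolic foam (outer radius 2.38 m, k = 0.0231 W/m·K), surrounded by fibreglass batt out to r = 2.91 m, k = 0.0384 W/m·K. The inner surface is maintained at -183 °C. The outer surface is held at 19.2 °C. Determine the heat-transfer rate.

Resistance network (inner→outer):
  R_titanium = (1/1.98 − 1/2.00)/(4πk) = 0.005051/(4π·25.3) = 1.589×10^-5 K/W
  R_phenolic foam = (1/2.00 − 1/2.38)/(4πk) = 0.07983/(4π·0.0231) = 0.2750 K/W
  R_fibreglass batt = (1/2.38 − 1/2.91)/(4πk) = 0.07653/(4π·0.0384) = 0.1586 K/W
ΣR = 1.589×10^-5 + 0.2750 + 0.1586 = 0.4336 K/W
Q = ΔT/ΣR = (-183 °C − 19.2 °C)/0.4336 = -466 W
(Negative Q ⇒ heat flows inward; heat gain = 466 W.)

Q = 466 W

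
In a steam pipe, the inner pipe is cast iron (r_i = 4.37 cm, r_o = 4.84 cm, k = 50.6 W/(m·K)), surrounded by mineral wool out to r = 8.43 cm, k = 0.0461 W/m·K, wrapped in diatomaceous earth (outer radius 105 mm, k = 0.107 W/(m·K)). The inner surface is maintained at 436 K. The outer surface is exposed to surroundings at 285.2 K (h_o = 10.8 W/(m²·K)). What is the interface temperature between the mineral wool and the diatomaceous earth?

Treat each layer as a resistance in series:
  R'_cast iron = ln(0.0484/0.0437)/(2πk) = 0.1022/(2π·50.6) = 3.213×10^-4 m·K/W
  R'_mineral wool = ln(0.0843/0.0484)/(2πk) = 0.5549/(2π·0.0461) = 1.916 m·K/W
  R'_diatomaceous earth = ln(0.105/0.0843)/(2πk) = 0.2196/(2π·0.107) = 0.3266 m·K/W
  R'_conv,out = 1/(2πr h) = 1/(2π·0.105·10.8) = 0.1403 m·K/W
ΣR = 3.213×10^-4 + 1.916 + 0.3266 + 0.1403 = 2.383 m·K/W
Q' = ΔT/ΣR = (436 K − 285.2 K)/2.383 = 63.28 W/m
From the inner boundary to the mineral wool/diatomaceous earth interface, ΣR_partial = 1.916 m·K/W.
T_interface = T_in − Q'·ΣR_partial = 436 K − (63.28)(1.916) = 314.8 K

T = 314.8 K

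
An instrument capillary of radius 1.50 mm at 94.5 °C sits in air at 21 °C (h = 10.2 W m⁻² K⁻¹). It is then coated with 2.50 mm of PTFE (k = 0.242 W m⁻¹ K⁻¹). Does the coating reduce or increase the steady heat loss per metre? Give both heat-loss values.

Critical radius for a cylinder: r_cr = k/h = 0.0237 m = 2.37 cm.
Outer radius after coating: r₂ = 0.00150 + 0.00250 = 0.00400 m.
Since r₁ < r_cr and r₂ ≤ r_cr, the coating moves toward the maximum at r_cr — heat loss rises.
Bare: R = 1/(2πr₁h) = 10.40 m·K/W; Q = 73.5/10.40 = 7.07 W/m.
Coated: R = R_cond + R_conv = 4.546 m·K/W; Q = 73.5/4.546 = 16.2 W/m.

increases: 7.07 → 16.2 W/m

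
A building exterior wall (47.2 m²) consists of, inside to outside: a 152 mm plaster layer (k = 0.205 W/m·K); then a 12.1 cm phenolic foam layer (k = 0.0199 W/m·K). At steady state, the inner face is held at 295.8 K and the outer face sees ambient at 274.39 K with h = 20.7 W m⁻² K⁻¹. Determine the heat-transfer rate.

Q = 147 W

Treat each layer as a resistance in series:
  R_plaster = L/(kA) = 0.152/(0.205·47.2) = 0.01571 K/W
  R_phenolic foam = L/(kA) = 0.121/(0.0199·47.2) = 0.1288 K/W
  R_conv,out = 1/(hA) = 1/(20.7·47.2) = 0.001023 K/W
ΣR = 0.01571 + 0.1288 + 0.001023 = 0.1455 K/W
Q = ΔT/ΣR = (295.8 K − 274.39 K)/0.1455 = 147 W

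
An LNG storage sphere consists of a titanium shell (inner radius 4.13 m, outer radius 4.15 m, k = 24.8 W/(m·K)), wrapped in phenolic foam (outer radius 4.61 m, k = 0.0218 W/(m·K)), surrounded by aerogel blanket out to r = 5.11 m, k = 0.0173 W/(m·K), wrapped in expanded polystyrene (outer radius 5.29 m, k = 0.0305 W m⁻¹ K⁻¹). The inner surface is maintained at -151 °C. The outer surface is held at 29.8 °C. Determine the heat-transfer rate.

Resistance network (inner→outer):
  R_titanium = (1/4.13 − 1/4.15)/(4πk) = 0.001167/(4π·24.8) = 3.744×10^-6 K/W
  R_phenolic foam = (1/4.15 − 1/4.61)/(4πk) = 0.02404/(4π·0.0218) = 0.08777 K/W
  R_aerogel blanket = (1/4.61 − 1/5.11)/(4πk) = 0.02123/(4π·0.0173) = 0.09763 K/W
  R_expanded polystyrene = (1/5.11 − 1/5.29)/(4πk) = 0.006659/(4π·0.0305) = 0.01737 K/W
ΣR = 3.744×10^-6 + 0.08777 + 0.09763 + 0.01737 = 0.2028 K/W
Q = ΔT/ΣR = (-151 °C − 29.8 °C)/0.2028 = -892 W
(Negative Q ⇒ heat flows inward; heat gain = 892 W.)

Q = 892 W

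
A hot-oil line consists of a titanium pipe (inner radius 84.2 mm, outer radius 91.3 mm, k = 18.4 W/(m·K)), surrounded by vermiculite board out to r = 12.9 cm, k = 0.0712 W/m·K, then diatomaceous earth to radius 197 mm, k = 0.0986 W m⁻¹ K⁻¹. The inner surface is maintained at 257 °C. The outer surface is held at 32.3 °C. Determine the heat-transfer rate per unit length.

Resistance network (inner→outer):
  R'_titanium = ln(0.0913/0.0842)/(2πk) = 0.08096/(2π·18.4) = 7.002×10^-4 m·K/W
  R'_vermiculite board = ln(0.129/0.0913)/(2πk) = 0.3457/(2π·0.0712) = 0.7727 m·K/W
  R'_diatomaceous earth = ln(0.197/0.129)/(2πk) = 0.4234/(2π·0.0986) = 0.6834 m·K/W
ΣR = 7.002×10^-4 + 0.7727 + 0.6834 = 1.457 m·K/W
Q' = ΔT/ΣR = (257 °C − 32.3 °C)/1.457 = 154 W/m

Q' = 154 W/m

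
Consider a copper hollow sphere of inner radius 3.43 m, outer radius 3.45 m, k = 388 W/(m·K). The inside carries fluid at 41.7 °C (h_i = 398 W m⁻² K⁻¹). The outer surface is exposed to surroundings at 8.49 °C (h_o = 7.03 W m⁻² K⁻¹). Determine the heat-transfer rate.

Q = 34300 W

Resistance network (inner→outer):
  R_conv,in = 1/(4πr²h) = 1/(4π·3.43²·398) = 1.699×10^-5 K/W
  R_copper = (1/3.43 − 1/3.45)/(4πk) = 0.001690/(4π·388) = 3.466×10^-7 K/W
  R_conv,out = 1/(4πr²h) = 1/(4π·3.45²·7.03) = 9.510×10^-4 K/W
ΣR = 1.699×10^-5 + 3.466×10^-7 + 9.510×10^-4 = 9.683×10^-4 K/W
Q = ΔT/ΣR = (41.7 °C − 8.49 °C)/9.683×10^-4 = 34300 W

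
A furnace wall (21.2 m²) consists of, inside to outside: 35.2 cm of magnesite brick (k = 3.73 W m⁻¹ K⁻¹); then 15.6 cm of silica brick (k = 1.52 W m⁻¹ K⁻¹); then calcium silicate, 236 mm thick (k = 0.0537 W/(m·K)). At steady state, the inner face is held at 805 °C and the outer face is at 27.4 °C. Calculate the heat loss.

Series thermal resistances, inner to outer:
  R_magnesite brick = L/(kA) = 0.352/(3.73·21.2) = 0.004451 K/W
  R_silica brick = L/(kA) = 0.156/(1.52·21.2) = 0.004841 K/W
  R_calcium silicate = L/(kA) = 0.236/(0.0537·21.2) = 0.2073 K/W
ΣR = 0.004451 + 0.004841 + 0.2073 = 0.2166 K/W
Q = ΔT/ΣR = (805 °C − 27.4 °C)/0.2166 = 3590 W

Q = 3.59 kW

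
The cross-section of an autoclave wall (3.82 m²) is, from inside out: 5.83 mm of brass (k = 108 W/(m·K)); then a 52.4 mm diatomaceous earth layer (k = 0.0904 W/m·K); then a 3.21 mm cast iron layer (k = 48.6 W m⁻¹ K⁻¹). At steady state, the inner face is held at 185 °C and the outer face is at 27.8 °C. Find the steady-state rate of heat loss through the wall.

Treat each layer as a resistance in series:
  R_brass = L/(kA) = 0.00583/(108·3.82) = 1.413×10^-5 K/W
  R_diatomaceous earth = L/(kA) = 0.0524/(0.0904·3.82) = 0.1517 K/W
  R_cast iron = L/(kA) = 0.00321/(48.6·3.82) = 1.729×10^-5 K/W
ΣR = 1.413×10^-5 + 0.1517 + 1.729×10^-5 = 0.1517 K/W
Q = ΔT/ΣR = (185 °C − 27.8 °C)/0.1517 = 1040 W

Q = 1040 W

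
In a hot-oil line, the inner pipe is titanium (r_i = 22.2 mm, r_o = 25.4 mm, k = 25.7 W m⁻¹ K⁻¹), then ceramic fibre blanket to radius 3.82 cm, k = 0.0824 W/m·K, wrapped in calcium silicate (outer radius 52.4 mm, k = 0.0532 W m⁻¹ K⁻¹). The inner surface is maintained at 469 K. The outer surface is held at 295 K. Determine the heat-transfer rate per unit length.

Q' = 100 W/m

Resistance network (inner→outer):
  R'_titanium = ln(0.0254/0.0222)/(2πk) = 0.1347/(2π·25.7) = 8.339×10^-4 m·K/W
  R'_ceramic fibre blanket = ln(0.0382/0.0254)/(2πk) = 0.4081/(2π·0.0824) = 0.7882 m·K/W
  R'_calcium silicate = ln(0.0524/0.0382)/(2πk) = 0.3161/(2π·0.0532) = 0.9456 m·K/W
ΣR = 8.339×10^-4 + 0.7882 + 0.9456 = 1.735 m·K/W
Q' = ΔT/ΣR = (469 K − 295 K)/1.735 = 100 W/m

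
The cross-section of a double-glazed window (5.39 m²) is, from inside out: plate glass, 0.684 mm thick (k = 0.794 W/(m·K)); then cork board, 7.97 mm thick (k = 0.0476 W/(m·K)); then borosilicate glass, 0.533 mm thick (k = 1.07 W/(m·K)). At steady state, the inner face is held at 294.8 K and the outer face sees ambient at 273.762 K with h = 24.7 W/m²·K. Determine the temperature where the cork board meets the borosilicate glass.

Series thermal resistances, inner to outer:
  R_plate glass = L/(kA) = 6.84×10^-4/(0.794·5.39) = 1.598×10^-4 K/W
  R_cork board = L/(kA) = 0.00797/(0.0476·5.39) = 0.03106 K/W
  R_borosilicate glass = L/(kA) = 5.33×10^-4/(1.07·5.39) = 9.242×10^-5 K/W
  R_conv,out = 1/(hA) = 1/(24.7·5.39) = 0.007511 K/W
ΣR = 1.598×10^-4 + 0.03106 + 9.242×10^-5 + 0.007511 = 0.03882 K/W
Q = ΔT/ΣR = (294.8 K − 273.762 K)/0.03882 = 541.9 W
From the inner boundary to the cork board/borosilicate glass interface, ΣR_partial = 0.03122 K/W.
T_interface = T_in − Q·ΣR_partial = 294.8 K − (541.9)(0.03122) = 277.88 K

T = 277.88 K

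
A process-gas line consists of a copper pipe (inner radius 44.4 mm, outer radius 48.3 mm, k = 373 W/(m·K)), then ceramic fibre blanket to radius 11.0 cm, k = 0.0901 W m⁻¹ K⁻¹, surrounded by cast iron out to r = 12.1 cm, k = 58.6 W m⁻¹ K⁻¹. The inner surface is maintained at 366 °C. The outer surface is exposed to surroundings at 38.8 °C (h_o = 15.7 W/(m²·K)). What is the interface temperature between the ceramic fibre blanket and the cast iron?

T = 56.7 °C

Resistance network (inner→outer):
  R'_copper = ln(0.0483/0.0444)/(2πk) = 0.08419/(2π·373) = 3.592×10^-5 m·K/W
  R'_ceramic fibre blanket = ln(0.110/0.0483)/(2πk) = 0.8230/(2π·0.0901) = 1.454 m·K/W
  R'_cast iron = ln(0.121/0.110)/(2πk) = 0.09531/(2π·58.6) = 2.589×10^-4 m·K/W
  R'_conv,out = 1/(2πr h) = 1/(2π·0.121·15.7) = 0.08378 m·K/W
ΣR = 3.592×10^-5 + 1.454 + 2.589×10^-4 + 0.08378 = 1.538 m·K/W
Q' = ΔT/ΣR = (366 °C − 38.8 °C)/1.538 = 212.7 W/m
From the inner boundary to the ceramic fibre blanket/cast iron interface, ΣR_partial = 1.454 m·K/W.
T_interface = T_in − Q'·ΣR_partial = 366 °C − (212.7)(1.454) = 56.7 °C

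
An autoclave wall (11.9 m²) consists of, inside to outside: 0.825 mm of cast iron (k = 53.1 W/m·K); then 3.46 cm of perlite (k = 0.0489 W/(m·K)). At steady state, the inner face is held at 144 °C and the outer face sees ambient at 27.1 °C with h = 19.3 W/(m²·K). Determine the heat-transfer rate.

Treat each layer as a resistance in series:
  R_cast iron = L/(kA) = 8.25×10^-4/(53.1·11.9) = 1.306×10^-6 K/W
  R_perlite = L/(kA) = 0.0346/(0.0489·11.9) = 0.05946 K/W
  R_conv,out = 1/(hA) = 1/(19.3·11.9) = 0.004354 K/W
ΣR = 1.306×10^-6 + 0.05946 + 0.004354 = 0.06382 K/W
Q = ΔT/ΣR = (144 °C − 27.1 °C)/0.06382 = 1830 W

Q = 1830 W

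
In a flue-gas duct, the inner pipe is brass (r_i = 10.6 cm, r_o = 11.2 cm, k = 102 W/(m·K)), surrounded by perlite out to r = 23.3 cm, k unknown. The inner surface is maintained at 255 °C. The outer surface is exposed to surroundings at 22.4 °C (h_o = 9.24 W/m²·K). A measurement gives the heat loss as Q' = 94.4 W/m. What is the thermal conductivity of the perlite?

ΣR = ΔT/Q' = |255 − 22.4|/94.4 = 2.464 m·K/W
Known resistances:
  R'_brass = ln(0.112/0.106)/(2πk) = 0.05506/(2π·102) = 8.591×10^-5 m·K/W
  R'_conv,out = 1/(2πr h) = 1/(2π·0.233·9.24) = 0.07393 m·K/W
R_perlite = ΣR − ΣR_known = 2.464 − 0.07402 = 2.390 m·K/W
ln(r₂/r₁)/(2πk) = 2.390 ⇒ k = 0.7325/(2π·2.390) = 0.0488 W/m·K

k = 0.0488 W/m·K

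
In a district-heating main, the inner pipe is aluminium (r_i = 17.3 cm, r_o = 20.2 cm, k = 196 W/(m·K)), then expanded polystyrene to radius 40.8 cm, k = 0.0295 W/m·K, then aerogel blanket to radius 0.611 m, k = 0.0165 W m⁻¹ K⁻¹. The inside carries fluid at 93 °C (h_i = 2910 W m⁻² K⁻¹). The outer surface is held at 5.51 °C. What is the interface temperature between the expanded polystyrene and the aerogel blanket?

T = 49.8 °C

Resistance network (inner→outer):
  R'_conv,in = 1/(2πr h) = 1/(2π·0.173·2910) = 3.161×10^-4 m·K/W
  R'_aluminium = ln(0.202/0.173)/(2πk) = 0.1550/(2π·196) = 1.258×10^-4 m·K/W
  R'_expanded polystyrene = ln(0.408/0.202)/(2πk) = 0.7030/(2π·0.0295) = 3.793 m·K/W
  R'_aerogel blanket = ln(0.611/0.408)/(2πk) = 0.4038/(2π·0.0165) = 3.895 m·K/W
ΣR = 3.161×10^-4 + 1.258×10^-4 + 3.793 + 3.895 = 7.688 m·K/W
Q' = ΔT/ΣR = (93 °C − 5.51 °C)/7.688 = 11.38 W/m
From the inner boundary to the expanded polystyrene/aerogel blanket interface, ΣR_partial = 3.793 m·K/W.
T_interface = T_in − Q'·ΣR_partial = 93 °C − (11.38)(3.793) = 49.8 °C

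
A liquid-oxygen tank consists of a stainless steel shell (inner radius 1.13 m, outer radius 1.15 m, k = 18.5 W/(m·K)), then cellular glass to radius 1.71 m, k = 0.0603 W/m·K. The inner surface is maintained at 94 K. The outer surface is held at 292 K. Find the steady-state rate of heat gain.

Series thermal resistances, inner to outer:
  R_stainless steel = (1/1.13 − 1/1.15)/(4πk) = 0.01539/(4π·18.5) = 6.620×10^-5 K/W
  R_cellular glass = (1/1.15 − 1/1.71)/(4πk) = 0.2848/(4π·0.0603) = 0.3758 K/W
ΣR = 6.620×10^-5 + 0.3758 = 0.3759 K/W
Q = ΔT/ΣR = (94 K − 292 K)/0.3759 = -527 W
(Negative Q ⇒ heat flows inward; heat gain = 527 W.)

Q = 527 W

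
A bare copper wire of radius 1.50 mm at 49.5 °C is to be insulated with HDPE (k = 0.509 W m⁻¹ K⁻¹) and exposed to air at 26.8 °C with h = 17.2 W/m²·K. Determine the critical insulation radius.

For a cylinder, r_cr = k_ins/h = 0.509/17.2 = 0.0296 m = 2.96 cm

r_cr = 2.96 cm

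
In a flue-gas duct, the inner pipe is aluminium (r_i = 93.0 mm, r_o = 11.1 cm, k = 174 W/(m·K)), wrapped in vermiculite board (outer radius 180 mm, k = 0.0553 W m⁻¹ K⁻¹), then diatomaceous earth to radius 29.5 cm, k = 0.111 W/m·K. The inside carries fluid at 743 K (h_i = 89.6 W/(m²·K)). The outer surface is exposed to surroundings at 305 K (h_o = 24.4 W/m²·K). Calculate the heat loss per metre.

Resistance network (inner→outer):
  R'_conv,in = 1/(2πr h) = 1/(2π·0.0930·89.6) = 0.01910 m·K/W
  R'_aluminium = ln(0.111/0.0930)/(2πk) = 0.1769/(2π·174) = 1.618×10^-4 m·K/W
  R'_vermiculite board = ln(0.180/0.111)/(2πk) = 0.4834/(2π·0.0553) = 1.391 m·K/W
  R'_diatomaceous earth = ln(0.295/0.180)/(2πk) = 0.4940/(2π·0.111) = 0.7083 m·K/W
  R'_conv,out = 1/(2πr h) = 1/(2π·0.295·24.4) = 0.02211 m·K/W
ΣR = 0.01910 + 1.618×10^-4 + 1.391 + 0.7083 + 0.02211 = 2.141 m·K/W
Q' = ΔT/ΣR = (743 K − 305 K)/2.141 = 205 W/m

Q' = 205 W/m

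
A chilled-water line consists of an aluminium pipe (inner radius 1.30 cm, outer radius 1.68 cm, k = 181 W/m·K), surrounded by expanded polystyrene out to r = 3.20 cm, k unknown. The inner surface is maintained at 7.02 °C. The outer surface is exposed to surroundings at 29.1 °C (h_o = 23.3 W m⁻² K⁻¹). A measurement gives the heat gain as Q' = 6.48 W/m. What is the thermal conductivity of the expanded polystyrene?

k = 0.0321 W/m·K

ΣR = ΔT/Q' = |7.02 − 29.1|/6.48 = 3.407 m·K/W
Known resistances:
  R'_aluminium = ln(0.0168/0.0130)/(2πk) = 0.2564/(2π·181) = 2.255×10^-4 m·K/W
  R'_conv,out = 1/(2πr h) = 1/(2π·0.0320·23.3) = 0.2135 m·K/W
R_expanded polystyrene = ΣR − ΣR_known = 3.407 − 0.2137 = 3.193 m·K/W
ln(r₂/r₁)/(2πk) = 3.193 ⇒ k = 0.6444/(2π·3.193) = 0.0321 W/m·K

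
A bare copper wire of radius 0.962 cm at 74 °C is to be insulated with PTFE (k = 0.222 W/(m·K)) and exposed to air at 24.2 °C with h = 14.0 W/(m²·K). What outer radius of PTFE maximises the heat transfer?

r_cr = 1.59 cm

For a cylinder, r_cr = k_ins/h = 0.222/14.0 = 0.0159 m = 1.59 cm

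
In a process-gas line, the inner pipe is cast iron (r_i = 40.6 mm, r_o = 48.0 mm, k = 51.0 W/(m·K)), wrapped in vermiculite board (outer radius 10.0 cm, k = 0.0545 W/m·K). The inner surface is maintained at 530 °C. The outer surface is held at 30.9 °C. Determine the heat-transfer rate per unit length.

Series thermal resistances, inner to outer:
  R'_cast iron = ln(0.0480/0.0406)/(2πk) = 0.1674/(2π·51.0) = 5.225×10^-4 m·K/W
  R'_vermiculite board = ln(0.100/0.0480)/(2πk) = 0.7340/(2π·0.0545) = 2.143 m·K/W
ΣR = 5.225×10^-4 + 2.143 = 2.144 m·K/W
Q' = ΔT/ΣR = (530 °C − 30.9 °C)/2.144 = 233 W/m

Q' = 233 W/m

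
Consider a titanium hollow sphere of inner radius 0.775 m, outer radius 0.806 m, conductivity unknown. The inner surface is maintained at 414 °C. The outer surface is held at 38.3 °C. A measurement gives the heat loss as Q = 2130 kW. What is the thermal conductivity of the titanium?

k = 22.4 W/m·K

ΣR = ΔT/Q = |414 − 38.3|/2.13×10^6 = 1.764×10^-4 K/W
(1/r₁−1/r₂)/(4πk) = 1.764×10^-4 ⇒ k = 0.04963/(4π·1.764×10^-4) = 22.4 W/m·K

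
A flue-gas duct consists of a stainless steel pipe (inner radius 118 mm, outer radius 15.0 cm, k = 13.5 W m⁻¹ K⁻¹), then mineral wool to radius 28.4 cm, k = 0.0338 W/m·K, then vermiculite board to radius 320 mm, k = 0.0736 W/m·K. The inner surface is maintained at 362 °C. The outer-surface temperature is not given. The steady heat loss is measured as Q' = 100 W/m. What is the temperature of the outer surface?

T_out = 35.3 °C

Series resistances:
  R'_stainless steel = ln(0.150/0.118)/(2πk) = 0.2400/(2π·13.5) = 0.002829 m·K/W
  R'_mineral wool = ln(0.284/0.150)/(2πk) = 0.6383/(2π·0.0338) = 3.006 m·K/W
  R'_vermiculite board = ln(0.320/0.284)/(2πk) = 0.1193/(2π·0.0736) = 0.2581 m·K/W
ΣR = 3.267 m·K/W
ΔT = Q'·ΣR = 100 × 3.267 = 326.7 K
Heat flows outward, so T_out = T_in − ΔT = 362 − 326.7 = 35.3 °C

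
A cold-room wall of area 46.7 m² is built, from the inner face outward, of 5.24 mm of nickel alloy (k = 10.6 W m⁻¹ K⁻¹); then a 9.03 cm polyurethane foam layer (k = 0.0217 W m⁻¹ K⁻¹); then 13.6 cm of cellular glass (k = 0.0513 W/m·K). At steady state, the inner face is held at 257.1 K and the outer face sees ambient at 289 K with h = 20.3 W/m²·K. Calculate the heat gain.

Resistance network (inner→outer):
  R_nickel alloy = L/(kA) = 0.00524/(10.6·46.7) = 1.059×10^-5 K/W
  R_polyurethane foam = L/(kA) = 0.0903/(0.0217·46.7) = 0.08911 K/W
  R_cellular glass = L/(kA) = 0.136/(0.0513·46.7) = 0.05677 K/W
  R_conv,out = 1/(hA) = 1/(20.3·46.7) = 0.001055 K/W
ΣR = 1.059×10^-5 + 0.08911 + 0.05677 + 0.001055 = 0.1469 K/W
Q = ΔT/ΣR = (257.1 K − 289 K)/0.1469 = -217 W
(Negative Q ⇒ heat flows inward; heat gain = 217 W.)

Q = 217 W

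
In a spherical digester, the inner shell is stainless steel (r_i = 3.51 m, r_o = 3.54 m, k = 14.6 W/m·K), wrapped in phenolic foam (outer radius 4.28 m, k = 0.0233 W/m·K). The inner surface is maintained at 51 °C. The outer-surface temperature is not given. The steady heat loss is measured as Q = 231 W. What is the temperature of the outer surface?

T_out = 12.5 °C

Sum the resistances:
  R_stainless steel = (1/3.51 − 1/3.54)/(4πk) = 0.002414/(4π·14.6) = 1.316×10^-5 K/W
  R_phenolic foam = (1/3.54 − 1/4.28)/(4πk) = 0.04884/(4π·0.0233) = 0.1668 K/W
ΣR = 0.1668 K/W
ΔT = Q·ΣR = 231 × 0.1668 = 38.53 K
Heat flows outward, so T_out = T_in − ΔT = 51 − 38.53 = 12.5 °C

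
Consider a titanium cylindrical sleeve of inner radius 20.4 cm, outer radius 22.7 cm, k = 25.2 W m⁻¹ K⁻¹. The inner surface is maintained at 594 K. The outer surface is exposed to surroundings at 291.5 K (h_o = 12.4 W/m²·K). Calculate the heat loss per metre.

Resistance network (inner→outer):
  R'_titanium = ln(0.227/0.204)/(2πk) = 0.1068/(2π·25.2) = 6.747×10^-4 m·K/W
  R'_conv,out = 1/(2πr h) = 1/(2π·0.227·12.4) = 0.05654 m·K/W
ΣR = 6.747×10^-4 + 0.05654 = 0.05721 m·K/W
Q' = ΔT/ΣR = (594 K − 291.5 K)/0.05721 = 5290 W/m

Q' = 5290 W/m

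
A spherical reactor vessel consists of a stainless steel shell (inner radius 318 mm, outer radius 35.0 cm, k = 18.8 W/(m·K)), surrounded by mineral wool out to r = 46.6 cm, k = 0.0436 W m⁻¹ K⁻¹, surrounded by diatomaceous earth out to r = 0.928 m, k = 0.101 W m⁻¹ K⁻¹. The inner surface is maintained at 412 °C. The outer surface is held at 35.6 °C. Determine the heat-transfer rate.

Resistance network (inner→outer):
  R_stainless steel = (1/0.318 − 1/0.350)/(4πk) = 0.2875/(4π·18.8) = 0.001217 K/W
  R_mineral wool = (1/0.350 − 1/0.466)/(4πk) = 0.7112/(4π·0.0436) = 1.298 K/W
  R_diatomaceous earth = (1/0.466 − 1/0.928)/(4πk) = 1.068/(4π·0.101) = 0.8417 K/W
ΣR = 0.001217 + 1.298 + 0.8417 = 2.141 K/W
Q = ΔT/ΣR = (412 °C − 35.6 °C)/2.141 = 176 W

Q = 176 W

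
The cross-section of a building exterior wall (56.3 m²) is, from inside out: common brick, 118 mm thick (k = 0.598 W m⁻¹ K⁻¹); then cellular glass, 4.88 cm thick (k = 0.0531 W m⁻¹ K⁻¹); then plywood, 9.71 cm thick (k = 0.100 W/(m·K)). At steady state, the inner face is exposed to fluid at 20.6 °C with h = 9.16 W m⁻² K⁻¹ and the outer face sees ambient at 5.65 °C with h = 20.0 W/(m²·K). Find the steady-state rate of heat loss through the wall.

Q = 375 W

Series thermal resistances, inner to outer:
  R_conv,in = 1/(hA) = 1/(9.16·56.3) = 0.001939 K/W
  R_common brick = L/(kA) = 0.118/(0.598·56.3) = 0.003505 K/W
  R_cellular glass = L/(kA) = 0.0488/(0.0531·56.3) = 0.01632 K/W
  R_plywood = L/(kA) = 0.0971/(0.100·56.3) = 0.01725 K/W
  R_conv,out = 1/(hA) = 1/(20.0·56.3) = 8.881×10^-4 K/W
ΣR = 0.001939 + 0.003505 + 0.01632 + 0.01725 + 8.881×10^-4 = 0.03990 K/W
Q = ΔT/ΣR = (20.6 °C − 5.65 °C)/0.03990 = 375 W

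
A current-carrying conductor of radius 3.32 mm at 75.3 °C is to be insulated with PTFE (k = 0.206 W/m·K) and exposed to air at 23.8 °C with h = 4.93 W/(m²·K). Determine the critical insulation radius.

For a cylinder, r_cr = k_ins/h = 0.206/4.93 = 0.0418 m = 4.18 cm

r_cr = 4.18 cm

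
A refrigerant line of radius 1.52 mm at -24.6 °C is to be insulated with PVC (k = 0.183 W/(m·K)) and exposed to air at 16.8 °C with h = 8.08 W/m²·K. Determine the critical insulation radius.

For a cylinder, r_cr = k_ins/h = 0.183/8.08 = 0.0226 m = 2.26 cm

r_cr = 2.26 cm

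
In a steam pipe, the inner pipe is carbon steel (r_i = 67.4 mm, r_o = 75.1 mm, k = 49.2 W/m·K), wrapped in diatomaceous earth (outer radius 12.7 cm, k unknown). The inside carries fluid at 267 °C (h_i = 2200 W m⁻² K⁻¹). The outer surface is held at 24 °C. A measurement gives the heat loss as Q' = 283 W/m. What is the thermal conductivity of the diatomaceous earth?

k = 0.0975 W/m·K

ΣR = ΔT/Q' = |267 − 24|/283 = 0.8587 m·K/W
Known resistances:
  R'_conv,in = 1/(2πr h) = 1/(2π·0.0674·2200) = 0.001073 m·K/W
  R'_carbon steel = ln(0.0751/0.0674)/(2πk) = 0.1082/(2π·49.2) = 3.499×10^-4 m·K/W
R_diatomaceous earth = ΣR − ΣR_known = 0.8587 − 0.001423 = 0.8573 m·K/W
ln(r₂/r₁)/(2πk) = 0.8573 ⇒ k = 0.5254/(2π·0.8573) = 0.0975 W/m·K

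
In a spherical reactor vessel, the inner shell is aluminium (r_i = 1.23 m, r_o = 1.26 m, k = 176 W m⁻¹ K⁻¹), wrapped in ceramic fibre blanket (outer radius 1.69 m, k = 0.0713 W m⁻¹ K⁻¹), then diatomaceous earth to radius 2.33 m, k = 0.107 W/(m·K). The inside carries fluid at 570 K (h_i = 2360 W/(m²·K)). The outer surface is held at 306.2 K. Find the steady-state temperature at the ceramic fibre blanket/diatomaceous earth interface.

Treat each layer as a resistance in series:
  R_conv,in = 1/(4πr²h) = 1/(4π·1.23²·2360) = 2.229×10^-5 K/W
  R_aluminium = (1/1.23 − 1/1.26)/(4πk) = 0.01936/(4π·176) = 8.752×10^-6 K/W
  R_ceramic fibre blanket = (1/1.26 − 1/1.69)/(4πk) = 0.2019/(4π·0.0713) = 0.2254 K/W
  R_diatomaceous earth = (1/1.69 − 1/2.33)/(4πk) = 0.1625/(4π·0.107) = 0.1209 K/W
ΣR = 2.229×10^-5 + 8.752×10^-6 + 0.2254 + 0.1209 = 0.3463 K/W
Q = ΔT/ΣR = (570 K − 306.2 K)/0.3463 = 761.8 W
From the inner boundary to the ceramic fibre blanket/diatomaceous earth interface, ΣR_partial = 0.2254 K/W.
T_interface = T_in − Q·ΣR_partial = 570 K − (761.8)(0.2254) = 398 K

T = 398 K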